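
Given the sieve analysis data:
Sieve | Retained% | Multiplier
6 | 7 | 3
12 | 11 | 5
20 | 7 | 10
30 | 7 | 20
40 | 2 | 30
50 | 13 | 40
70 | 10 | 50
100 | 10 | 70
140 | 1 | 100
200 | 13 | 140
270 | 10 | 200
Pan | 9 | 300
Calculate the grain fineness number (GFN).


Formula: GFN = sum(pct * multiplier) / sum(pct)
sum(pct * multiplier) = 8686
sum(pct) = 100
GFN = 8686 / 100 = 86.86

86.86


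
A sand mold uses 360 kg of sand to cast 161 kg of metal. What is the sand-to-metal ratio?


Formula: Sand-to-Metal Ratio = W_sand / W_metal
Ratio = 360 kg / 161 kg = 2.2360


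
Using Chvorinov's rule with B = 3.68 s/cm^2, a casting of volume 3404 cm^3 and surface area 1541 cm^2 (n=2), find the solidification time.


Formula: t_s = B * (V/A)^n  (Chvorinov's rule, n=2)
Modulus M = V/A = 3404/1541 = 2.208955 cm
M^2 = 2.208955^2 = 4.879482 cm^2
t_s = 3.68 * 4.879482 = 17.9565 s

17.9565 s


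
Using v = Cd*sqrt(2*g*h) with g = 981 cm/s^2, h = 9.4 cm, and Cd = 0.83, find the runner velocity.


Formula: v = Cd * sqrt(2 * g * h)  (Torricelli with discharge coefficient)
2*g*h = 2 * 981 * 9.4 = 18442.8 cm^2/s^2
sqrt(18442.8) = 135.80427 cm/s
v = 0.83 * 135.80427 = 112.7175 cm/s

Answer: 112.7175 cm/s


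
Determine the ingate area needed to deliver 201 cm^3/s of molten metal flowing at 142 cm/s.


Formula: A_ingate = Q / v  (continuity equation)
A = 201 cm^3/s / 142 cm/s = 1.4155 cm^2

Final answer: 1.4155 cm^2


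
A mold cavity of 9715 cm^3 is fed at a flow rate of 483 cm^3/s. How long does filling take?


Formula: t_fill = V_mold / Q_flow
t = 9715 cm^3 / 483 cm^3/s = 20.1139 s

Answer: 20.1139 s


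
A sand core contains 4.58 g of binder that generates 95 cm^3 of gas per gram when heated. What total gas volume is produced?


Formula: V_gas = W_binder * gas_evolution_rate
V = 4.58 g * 95 cm^3/g = 435.1000 cm^3

435.1000 cm^3


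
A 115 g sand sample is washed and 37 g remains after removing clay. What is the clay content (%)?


Formula: Clay% = (W_total - W_washed) / W_total * 100
Clay mass = 115 - 37 = 78 g
Clay% = 78 / 115 * 100 = 67.8261%

67.8261%


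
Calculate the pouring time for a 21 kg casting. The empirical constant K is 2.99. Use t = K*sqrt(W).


Formula: t = K * sqrt(W)
sqrt(W) = sqrt(21) = 4.58258
t = 2.99 * 4.58258 = 13.7019 s


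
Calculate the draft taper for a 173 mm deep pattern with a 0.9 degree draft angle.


Formula: taper = depth * tan(draft_angle)
tan(0.9 deg) = 0.0157093
taper = 173 mm * 0.0157093 = 2.7177 mm

2.7177 mm


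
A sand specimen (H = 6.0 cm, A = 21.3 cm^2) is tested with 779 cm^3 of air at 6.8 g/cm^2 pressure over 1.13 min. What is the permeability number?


Formula: Permeability Number P = (V * H) / (p * A * t)
Numerator: V * H = 779 * 6.0 = 4674.0
Denominator: p * A * t = 6.8 * 21.3 * 1.13 = 163.6692
P = 4674.0 / 163.6692 = 28.5576

Final answer: 28.5576


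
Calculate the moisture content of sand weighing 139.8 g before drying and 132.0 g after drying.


Formula: MC = (W_wet - W_dry) / W_wet * 100
Water mass = 139.8 - 132.0 = 7.8 g
MC = 7.8 / 139.8 * 100 = 5.5794%


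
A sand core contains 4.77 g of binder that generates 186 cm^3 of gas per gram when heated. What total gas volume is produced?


Formula: V_gas = W_binder * gas_evolution_rate
V = 4.77 g * 186 cm^3/g = 887.2200 cm^3

Answer: 887.2200 cm^3


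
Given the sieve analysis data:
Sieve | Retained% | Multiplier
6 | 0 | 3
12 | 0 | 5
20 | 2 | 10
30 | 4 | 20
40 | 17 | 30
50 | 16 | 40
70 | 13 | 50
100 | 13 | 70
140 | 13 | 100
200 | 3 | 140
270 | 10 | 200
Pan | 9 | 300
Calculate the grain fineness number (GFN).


Formula: GFN = sum(pct * multiplier) / sum(pct)
sum(pct * multiplier) = 9230
sum(pct) = 100
GFN = 9230 / 100 = 92.30

Final answer: 92.30


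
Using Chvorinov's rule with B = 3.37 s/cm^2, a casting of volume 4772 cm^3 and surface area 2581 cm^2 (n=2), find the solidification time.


Formula: t_s = B * (V/A)^n  (Chvorinov's rule, n=2)
Modulus M = V/A = 4772/2581 = 1.848896 cm
M^2 = 1.848896^2 = 3.418416 cm^2
t_s = 3.37 * 3.418416 = 11.5201 s

11.5201 s


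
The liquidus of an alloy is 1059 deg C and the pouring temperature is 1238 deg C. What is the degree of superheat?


Formula: Superheat = T_pour - T_melt
Superheat = 1238 - 1059 = 179 deg C

179 deg C


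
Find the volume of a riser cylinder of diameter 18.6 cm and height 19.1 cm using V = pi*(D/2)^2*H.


Formula: V = pi * (D/2)^2 * H  (cylinder volume)
Radius = D/2 = 18.6/2 = 9.3 cm
V = pi * 9.3^2 * 19.1 = 5189.7823 cm^3

5189.7823 cm^3


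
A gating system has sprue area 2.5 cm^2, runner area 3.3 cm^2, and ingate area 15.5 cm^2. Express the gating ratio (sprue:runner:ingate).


Sprue:Runner:Ingate = 1 : 3.3/2.5 : 15.5/2.5 = 1:1.32:6.20

Final answer: 1:1.32:6.20


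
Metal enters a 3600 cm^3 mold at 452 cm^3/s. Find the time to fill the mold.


Formula: t_fill = V_mold / Q_flow
t = 3600 cm^3 / 452 cm^3/s = 7.9646 s

Final answer: 7.9646 s


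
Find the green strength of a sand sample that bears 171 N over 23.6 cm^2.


Formula: Compressive Strength = Force / Area
Strength = 171 N / 23.6 cm^2 = 7.2458 N/cm^2

Final answer: 7.2458 N/cm^2


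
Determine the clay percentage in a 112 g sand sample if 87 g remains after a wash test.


Formula: Clay% = (W_total - W_washed) / W_total * 100
Clay mass = 112 - 87 = 25 g
Clay% = 25 / 112 * 100 = 22.3214%

Final answer: 22.3214%


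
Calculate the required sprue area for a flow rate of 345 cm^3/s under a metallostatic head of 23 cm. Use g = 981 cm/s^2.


Formula: v = sqrt(2*g*h), A = Q/v
Velocity: v = sqrt(2 * 981 * 23) = sqrt(45126) = 212.4288 cm/s
Sprue area: A = Q / v = 345 / 212.4288 = 1.6241 cm^2

Final answer: 1.6241 cm^2


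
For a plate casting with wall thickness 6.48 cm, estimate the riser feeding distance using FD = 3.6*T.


Formula: FD = 3.6 * T  (riser feeding-distance rule)
FD = 3.6 * 6.48 cm = 23.3280 cm

Answer: 23.3280 cm


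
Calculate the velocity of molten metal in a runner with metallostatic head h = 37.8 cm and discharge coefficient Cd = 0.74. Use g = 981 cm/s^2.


Formula: v = Cd * sqrt(2 * g * h)  (Torricelli with discharge coefficient)
2*g*h = 2 * 981 * 37.8 = 74163.6 cm^2/s^2
sqrt(74163.6) = 272.32995 cm/s
v = 0.74 * 272.32995 = 201.5242 cm/s

Final answer: 201.5242 cm/s


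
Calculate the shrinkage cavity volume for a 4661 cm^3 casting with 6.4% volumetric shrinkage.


Formula: V_shrink = V_casting * shrinkage_pct / 100
V_shrink = 4661 cm^3 * 6.4 / 100 = 298.3040 cm^3

Final answer: 298.3040 cm^3


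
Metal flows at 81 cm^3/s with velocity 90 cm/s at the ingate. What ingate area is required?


Formula: A_ingate = Q / v  (continuity equation)
A = 81 cm^3/s / 90 cm/s = 0.9000 cm^2

0.9000 cm^2


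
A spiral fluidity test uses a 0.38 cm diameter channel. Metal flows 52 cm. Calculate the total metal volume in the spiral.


Formula: V = pi * (d/2)^2 * L  (cylinder volume)
Radius = 0.38/2 = 0.19 cm
V = pi * 0.19^2 * 52 = 5.8974 cm^3


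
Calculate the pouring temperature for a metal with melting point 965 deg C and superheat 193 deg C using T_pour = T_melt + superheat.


Formula: T_pour = T_melt + Superheat
T_pour = 965 + 193 = 1158 deg C

Final answer: 1158 deg C


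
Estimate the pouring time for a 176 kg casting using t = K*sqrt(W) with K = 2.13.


Formula: t = K * sqrt(W)
sqrt(W) = sqrt(176) = 13.26650
t = 2.13 * 13.26650 = 28.2576 s


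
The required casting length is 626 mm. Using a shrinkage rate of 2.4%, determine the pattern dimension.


Formula: L_pattern = L_casting * (1 + shrinkage_rate/100)
Shrinkage factor = 1 + 2.4/100 = 1.024
L_pattern = 626 mm * 1.024 = 641.0240 mm

641.0240 mm


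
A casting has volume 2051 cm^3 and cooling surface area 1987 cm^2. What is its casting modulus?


Formula: Casting Modulus M = V / A
M = 2051 cm^3 / 1987 cm^2 = 1.0322 cm

1.0322 cm


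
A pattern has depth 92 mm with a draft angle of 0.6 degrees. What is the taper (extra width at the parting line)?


Formula: taper = depth * tan(draft_angle)
tan(0.6 deg) = 0.0104724
taper = 92 mm * 0.0104724 = 0.9635 mm

0.9635 mm


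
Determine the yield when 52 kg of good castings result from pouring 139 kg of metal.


Formula: Casting Yield = (W_good / W_total) * 100
Yield = (52 kg / 139 kg) * 100 = 37.4101%

37.4101%


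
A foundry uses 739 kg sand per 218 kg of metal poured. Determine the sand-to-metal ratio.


Formula: Sand-to-Metal Ratio = W_sand / W_metal
Ratio = 739 kg / 218 kg = 3.3899

Final answer: 3.3899


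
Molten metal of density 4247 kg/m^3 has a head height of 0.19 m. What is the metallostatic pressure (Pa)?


Formula: P = rho * g * h
rho * g = 4247 * 9.81 = 41663.07 N/m^3
P = 41663.07 * 0.19 = 7915.9833 Pa


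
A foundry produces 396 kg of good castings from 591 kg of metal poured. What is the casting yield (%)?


Formula: Casting Yield = (W_good / W_total) * 100
Yield = (396 kg / 591 kg) * 100 = 67.0051%

Answer: 67.0051%


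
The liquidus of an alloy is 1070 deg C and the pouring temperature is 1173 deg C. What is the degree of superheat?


Formula: Superheat = T_pour - T_melt
Superheat = 1173 - 1070 = 103 deg C

103 deg C


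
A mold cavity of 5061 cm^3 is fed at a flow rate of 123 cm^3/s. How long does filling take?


Formula: t_fill = V_mold / Q_flow
t = 5061 cm^3 / 123 cm^3/s = 41.1463 s

Final answer: 41.1463 s


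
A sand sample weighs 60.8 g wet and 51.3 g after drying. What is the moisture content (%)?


Formula: MC = (W_wet - W_dry) / W_wet * 100
Water mass = 60.8 - 51.3 = 9.5 g
MC = 9.5 / 60.8 * 100 = 15.6250%

Final answer: 15.6250%


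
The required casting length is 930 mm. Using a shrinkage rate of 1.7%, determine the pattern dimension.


Formula: L_pattern = L_casting * (1 + shrinkage_rate/100)
Shrinkage factor = 1 + 1.7/100 = 1.017
L_pattern = 930 mm * 1.017 = 945.8100 mm

Answer: 945.8100 mm


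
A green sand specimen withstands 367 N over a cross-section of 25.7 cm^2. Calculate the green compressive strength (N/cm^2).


Formula: Compressive Strength = Force / Area
Strength = 367 N / 25.7 cm^2 = 14.2802 N/cm^2


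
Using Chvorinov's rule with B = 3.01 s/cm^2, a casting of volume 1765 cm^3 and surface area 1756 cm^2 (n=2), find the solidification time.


Formula: t_s = B * (V/A)^n  (Chvorinov's rule, n=2)
Modulus M = V/A = 1765/1756 = 1.005125 cm
M^2 = 1.005125^2 = 1.010276 cm^2
t_s = 3.01 * 1.010276 = 3.0409 s

Final answer: 3.0409 s


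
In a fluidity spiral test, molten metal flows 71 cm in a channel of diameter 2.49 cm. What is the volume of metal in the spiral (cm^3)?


Formula: V = pi * (d/2)^2 * L  (cylinder volume)
Radius = 2.49/2 = 1.245 cm
V = pi * 1.245^2 * 71 = 345.7378 cm^3

Final answer: 345.7378 cm^3


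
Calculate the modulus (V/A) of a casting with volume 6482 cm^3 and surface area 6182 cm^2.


Formula: Casting Modulus M = V / A
M = 6482 cm^3 / 6182 cm^2 = 1.0485 cm

1.0485 cm


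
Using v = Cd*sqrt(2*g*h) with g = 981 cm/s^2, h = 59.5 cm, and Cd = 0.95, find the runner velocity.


Formula: v = Cd * sqrt(2 * g * h)  (Torricelli with discharge coefficient)
2*g*h = 2 * 981 * 59.5 = 116739.0 cm^2/s^2
sqrt(116739.0) = 341.67089 cm/s
v = 0.95 * 341.67089 = 324.5873 cm/s

324.5873 cm/s


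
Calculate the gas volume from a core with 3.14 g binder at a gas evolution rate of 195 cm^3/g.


Formula: V_gas = W_binder * gas_evolution_rate
V = 3.14 g * 195 cm^3/g = 612.3000 cm^3

Final answer: 612.3000 cm^3


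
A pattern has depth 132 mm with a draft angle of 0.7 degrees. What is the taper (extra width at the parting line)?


Formula: taper = depth * tan(draft_angle)
tan(0.7 deg) = 0.0122179
taper = 132 mm * 0.0122179 = 1.6128 mm


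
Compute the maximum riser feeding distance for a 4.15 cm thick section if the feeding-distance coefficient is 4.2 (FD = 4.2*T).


Formula: FD = 4.2 * T  (riser feeding-distance rule)
FD = 4.2 * 4.15 cm = 17.4300 cm


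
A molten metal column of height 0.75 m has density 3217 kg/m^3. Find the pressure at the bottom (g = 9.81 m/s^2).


Formula: P = rho * g * h
rho * g = 3217 * 9.81 = 31558.77 N/m^3
P = 31558.77 * 0.75 = 23669.0775 Pa

Final answer: 23669.0775 Pa


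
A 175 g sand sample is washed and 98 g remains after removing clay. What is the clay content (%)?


Formula: Clay% = (W_total - W_washed) / W_total * 100
Clay mass = 175 - 98 = 77 g
Clay% = 77 / 175 * 100 = 44.0000%

Final answer: 44.0000%


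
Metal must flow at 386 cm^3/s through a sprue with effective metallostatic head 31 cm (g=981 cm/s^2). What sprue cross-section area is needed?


Formula: v = sqrt(2*g*h), A = Q/v
Velocity: v = sqrt(2 * 981 * 31) = sqrt(60822) = 246.6212 cm/s
Sprue area: A = Q / v = 386 / 246.6212 = 1.5652 cm^2

Answer: 1.5652 cm^2


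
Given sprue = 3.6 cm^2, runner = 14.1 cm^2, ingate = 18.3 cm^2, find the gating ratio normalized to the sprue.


Sprue:Runner:Ingate = 1 : 14.1/3.6 : 18.3/3.6 = 1:3.92:5.08

Final answer: 1:3.92:5.08


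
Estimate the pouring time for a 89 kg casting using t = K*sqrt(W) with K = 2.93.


Formula: t = K * sqrt(W)
sqrt(W) = sqrt(89) = 9.43398
t = 2.93 * 9.43398 = 27.6416 s

Final answer: 27.6416 s


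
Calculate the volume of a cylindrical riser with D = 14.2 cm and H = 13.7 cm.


Formula: V = pi * (D/2)^2 * H  (cylinder volume)
Radius = D/2 = 14.2/2 = 7.1 cm
V = pi * 7.1^2 * 13.7 = 2169.6373 cm^3

Answer: 2169.6373 cm^3


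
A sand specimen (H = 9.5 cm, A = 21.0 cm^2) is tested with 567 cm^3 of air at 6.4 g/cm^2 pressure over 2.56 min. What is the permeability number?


Formula: Permeability Number P = (V * H) / (p * A * t)
Numerator: V * H = 567 * 9.5 = 5386.5
Denominator: p * A * t = 6.4 * 21.0 * 2.56 = 344.064
P = 5386.5 / 344.064 = 15.6555

15.6555


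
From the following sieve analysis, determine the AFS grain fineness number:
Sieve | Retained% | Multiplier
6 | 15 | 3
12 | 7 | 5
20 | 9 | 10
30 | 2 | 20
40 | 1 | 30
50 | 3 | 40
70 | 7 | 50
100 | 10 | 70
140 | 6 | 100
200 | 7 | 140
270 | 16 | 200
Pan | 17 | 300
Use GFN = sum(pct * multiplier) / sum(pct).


Formula: GFN = sum(pct * multiplier) / sum(pct)
sum(pct * multiplier) = 11290
sum(pct) = 100
GFN = 11290 / 100 = 112.90

Final answer: 112.90


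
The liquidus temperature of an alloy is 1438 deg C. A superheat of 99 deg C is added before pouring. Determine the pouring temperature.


Formula: T_pour = T_melt + Superheat
T_pour = 1438 + 99 = 1537 deg C

1537 deg C


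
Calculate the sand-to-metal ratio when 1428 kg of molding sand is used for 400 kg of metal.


Formula: Sand-to-Metal Ratio = W_sand / W_metal
Ratio = 1428 kg / 400 kg = 3.5700

Answer: 3.5700


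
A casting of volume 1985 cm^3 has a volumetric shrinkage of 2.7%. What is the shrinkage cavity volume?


Formula: V_shrink = V_casting * shrinkage_pct / 100
V_shrink = 1985 cm^3 * 2.7 / 100 = 53.5950 cm^3


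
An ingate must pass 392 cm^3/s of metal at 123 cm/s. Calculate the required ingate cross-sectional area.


Formula: A_ingate = Q / v  (continuity equation)
A = 392 cm^3/s / 123 cm/s = 3.1870 cm^2

Final answer: 3.1870 cm^2


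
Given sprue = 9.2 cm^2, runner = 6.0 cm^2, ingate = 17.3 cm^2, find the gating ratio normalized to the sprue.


Sprue:Runner:Ingate = 1 : 6.0/9.2 : 17.3/9.2 = 1:0.65:1.88


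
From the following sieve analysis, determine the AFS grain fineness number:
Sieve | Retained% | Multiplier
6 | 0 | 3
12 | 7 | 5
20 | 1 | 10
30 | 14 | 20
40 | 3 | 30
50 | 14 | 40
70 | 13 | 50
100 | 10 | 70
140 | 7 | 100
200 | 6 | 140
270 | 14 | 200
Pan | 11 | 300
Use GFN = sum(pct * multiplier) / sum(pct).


Formula: GFN = sum(pct * multiplier) / sum(pct)
sum(pct * multiplier) = 9965
sum(pct) = 100
GFN = 9965 / 100 = 99.65

99.65


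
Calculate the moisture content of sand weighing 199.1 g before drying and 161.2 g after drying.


Formula: MC = (W_wet - W_dry) / W_wet * 100
Water mass = 199.1 - 161.2 = 37.9 g
MC = 37.9 / 199.1 * 100 = 19.0357%


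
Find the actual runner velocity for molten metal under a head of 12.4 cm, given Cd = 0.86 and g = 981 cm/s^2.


Formula: v = Cd * sqrt(2 * g * h)  (Torricelli with discharge coefficient)
2*g*h = 2 * 981 * 12.4 = 24328.8 cm^2/s^2
sqrt(24328.8) = 155.97692 cm/s
v = 0.86 * 155.97692 = 134.1402 cm/s

134.1402 cm/s


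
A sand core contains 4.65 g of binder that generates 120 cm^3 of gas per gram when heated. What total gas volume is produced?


Formula: V_gas = W_binder * gas_evolution_rate
V = 4.65 g * 120 cm^3/g = 558.0000 cm^3

Final answer: 558.0000 cm^3


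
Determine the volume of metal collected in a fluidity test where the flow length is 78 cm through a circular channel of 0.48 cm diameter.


Formula: V = pi * (d/2)^2 * L  (cylinder volume)
Radius = 0.48/2 = 0.24 cm
V = pi * 0.24^2 * 78 = 14.1145 cm^3

Answer: 14.1145 cm^3


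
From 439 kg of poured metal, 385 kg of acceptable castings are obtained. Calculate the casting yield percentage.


Formula: Casting Yield = (W_good / W_total) * 100
Yield = (385 kg / 439 kg) * 100 = 87.6993%

Answer: 87.6993%


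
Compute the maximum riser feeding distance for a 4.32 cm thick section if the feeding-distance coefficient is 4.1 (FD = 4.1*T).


Formula: FD = 4.1 * T  (riser feeding-distance rule)
FD = 4.1 * 4.32 cm = 17.7120 cm

Final answer: 17.7120 cm


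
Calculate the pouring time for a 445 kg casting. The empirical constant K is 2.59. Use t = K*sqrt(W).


Formula: t = K * sqrt(W)
sqrt(W) = sqrt(445) = 21.09502
t = 2.59 * 21.09502 = 54.6361 s

Final answer: 54.6361 s


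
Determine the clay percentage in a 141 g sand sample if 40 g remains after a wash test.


Formula: Clay% = (W_total - W_washed) / W_total * 100
Clay mass = 141 - 40 = 101 g
Clay% = 101 / 141 * 100 = 71.6312%

Answer: 71.6312%


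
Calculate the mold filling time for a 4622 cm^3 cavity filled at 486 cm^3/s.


Formula: t_fill = V_mold / Q_flow
t = 4622 cm^3 / 486 cm^3/s = 9.5103 s


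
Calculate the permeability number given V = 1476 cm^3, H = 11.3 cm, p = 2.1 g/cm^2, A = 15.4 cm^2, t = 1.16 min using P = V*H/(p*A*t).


Formula: Permeability Number P = (V * H) / (p * A * t)
Numerator: V * H = 1476 * 11.3 = 16678.8
Denominator: p * A * t = 2.1 * 15.4 * 1.16 = 37.5144
P = 16678.8 / 37.5144 = 444.5973

Answer: 444.5973


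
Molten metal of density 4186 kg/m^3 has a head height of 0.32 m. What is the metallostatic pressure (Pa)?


Formula: P = rho * g * h
rho * g = 4186 * 9.81 = 41064.66 N/m^3
P = 41064.66 * 0.32 = 13140.6912 Pa

Final answer: 13140.6912 Pa


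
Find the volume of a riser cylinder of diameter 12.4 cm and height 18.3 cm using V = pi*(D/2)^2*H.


Formula: V = pi * (D/2)^2 * H  (cylinder volume)
Radius = D/2 = 12.4/2 = 6.2 cm
V = pi * 6.2^2 * 18.3 = 2209.9596 cm^3

2209.9596 cm^3


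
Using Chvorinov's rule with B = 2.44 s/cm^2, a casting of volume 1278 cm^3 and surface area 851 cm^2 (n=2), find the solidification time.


Formula: t_s = B * (V/A)^n  (Chvorinov's rule, n=2)
Modulus M = V/A = 1278/851 = 1.501763 cm
M^2 = 1.501763^2 = 2.255292 cm^2
t_s = 2.44 * 2.255292 = 5.5029 s

Answer: 5.5029 s


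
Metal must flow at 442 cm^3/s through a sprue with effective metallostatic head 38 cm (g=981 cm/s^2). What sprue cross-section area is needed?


Formula: v = sqrt(2*g*h), A = Q/v
Velocity: v = sqrt(2 * 981 * 38) = sqrt(74556) = 273.0494 cm/s
Sprue area: A = Q / v = 442 / 273.0494 = 1.6188 cm^2


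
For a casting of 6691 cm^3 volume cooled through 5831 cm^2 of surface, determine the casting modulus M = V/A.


Formula: Casting Modulus M = V / A
M = 6691 cm^3 / 5831 cm^2 = 1.1475 cm


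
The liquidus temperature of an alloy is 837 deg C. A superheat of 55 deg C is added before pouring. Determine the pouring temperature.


Formula: T_pour = T_melt + Superheat
T_pour = 837 + 55 = 892 deg C

Answer: 892 deg C


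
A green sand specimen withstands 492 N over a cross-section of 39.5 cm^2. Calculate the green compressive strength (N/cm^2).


Formula: Compressive Strength = Force / Area
Strength = 492 N / 39.5 cm^2 = 12.4557 N/cm^2

12.4557 N/cm^2


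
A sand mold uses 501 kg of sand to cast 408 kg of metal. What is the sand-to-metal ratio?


Formula: Sand-to-Metal Ratio = W_sand / W_metal
Ratio = 501 kg / 408 kg = 1.2279


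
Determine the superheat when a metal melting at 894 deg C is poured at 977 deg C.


Formula: Superheat = T_pour - T_melt
Superheat = 977 - 894 = 83 deg C

Answer: 83 deg C


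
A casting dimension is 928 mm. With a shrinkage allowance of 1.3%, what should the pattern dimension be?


Formula: L_pattern = L_casting * (1 + shrinkage_rate/100)
Shrinkage factor = 1 + 1.3/100 = 1.013
L_pattern = 928 mm * 1.013 = 940.0640 mm


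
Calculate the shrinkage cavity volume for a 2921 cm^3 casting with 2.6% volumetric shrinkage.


Formula: V_shrink = V_casting * shrinkage_pct / 100
V_shrink = 2921 cm^3 * 2.6 / 100 = 75.9460 cm^3


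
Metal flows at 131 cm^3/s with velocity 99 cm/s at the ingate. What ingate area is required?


Formula: A_ingate = Q / v  (continuity equation)
A = 131 cm^3/s / 99 cm/s = 1.3232 cm^2

Answer: 1.3232 cm^2


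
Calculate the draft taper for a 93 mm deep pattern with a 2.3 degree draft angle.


Formula: taper = depth * tan(draft_angle)
tan(2.3 deg) = 0.0401641
taper = 93 mm * 0.0401641 = 3.7353 mm


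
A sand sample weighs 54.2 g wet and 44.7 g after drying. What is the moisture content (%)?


Formula: MC = (W_wet - W_dry) / W_wet * 100
Water mass = 54.2 - 44.7 = 9.5 g
MC = 9.5 / 54.2 * 100 = 17.5277%


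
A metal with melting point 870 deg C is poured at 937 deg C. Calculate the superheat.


Formula: Superheat = T_pour - T_melt
Superheat = 937 - 870 = 67 deg C

67 deg C


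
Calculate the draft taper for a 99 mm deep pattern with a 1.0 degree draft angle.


Formula: taper = depth * tan(draft_angle)
tan(1.0 deg) = 0.0174551
taper = 99 mm * 0.0174551 = 1.7281 mm

1.7281 mm


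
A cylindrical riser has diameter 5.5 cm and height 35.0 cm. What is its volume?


Formula: V = pi * (D/2)^2 * H  (cylinder volume)
Radius = D/2 = 5.5/2 = 2.75 cm
V = pi * 2.75^2 * 35.0 = 831.5403 cm^3

Answer: 831.5403 cm^3


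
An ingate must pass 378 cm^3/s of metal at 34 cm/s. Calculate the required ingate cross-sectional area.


Formula: A_ingate = Q / v  (continuity equation)
A = 378 cm^3/s / 34 cm/s = 11.1176 cm^2

Answer: 11.1176 cm^2


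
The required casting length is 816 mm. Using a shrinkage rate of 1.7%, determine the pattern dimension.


Formula: L_pattern = L_casting * (1 + shrinkage_rate/100)
Shrinkage factor = 1 + 1.7/100 = 1.017
L_pattern = 816 mm * 1.017 = 829.8720 mm

829.8720 mm


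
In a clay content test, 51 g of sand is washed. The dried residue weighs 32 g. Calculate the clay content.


Formula: Clay% = (W_total - W_washed) / W_total * 100
Clay mass = 51 - 32 = 19 g
Clay% = 19 / 51 * 100 = 37.2549%

37.2549%


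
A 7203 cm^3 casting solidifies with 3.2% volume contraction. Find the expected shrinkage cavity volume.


Formula: V_shrink = V_casting * shrinkage_pct / 100
V_shrink = 7203 cm^3 * 3.2 / 100 = 230.4960 cm^3

Answer: 230.4960 cm^3


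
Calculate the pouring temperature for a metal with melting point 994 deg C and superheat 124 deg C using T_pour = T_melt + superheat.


Formula: T_pour = T_melt + Superheat
T_pour = 994 + 124 = 1118 deg C


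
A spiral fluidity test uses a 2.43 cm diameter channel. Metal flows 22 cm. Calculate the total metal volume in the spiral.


Formula: V = pi * (d/2)^2 * L  (cylinder volume)
Radius = 2.43/2 = 1.215 cm
V = pi * 1.215^2 * 22 = 102.0293 cm^3

Answer: 102.0293 cm^3


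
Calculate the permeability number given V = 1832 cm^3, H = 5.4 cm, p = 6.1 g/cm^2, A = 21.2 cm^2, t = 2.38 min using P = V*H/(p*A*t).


Formula: Permeability Number P = (V * H) / (p * A * t)
Numerator: V * H = 1832 * 5.4 = 9892.8
Denominator: p * A * t = 6.1 * 21.2 * 2.38 = 307.7816
P = 9892.8 / 307.7816 = 32.1423

Final answer: 32.1423


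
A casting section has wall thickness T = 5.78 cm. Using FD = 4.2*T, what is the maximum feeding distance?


Formula: FD = 4.2 * T  (riser feeding-distance rule)
FD = 4.2 * 5.78 cm = 24.2760 cm

Answer: 24.2760 cm


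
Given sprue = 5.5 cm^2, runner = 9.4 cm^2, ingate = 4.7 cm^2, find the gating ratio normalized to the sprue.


Sprue:Runner:Ingate = 1 : 9.4/5.5 : 4.7/5.5 = 1:1.71:0.85

Answer: 1:1.71:0.85


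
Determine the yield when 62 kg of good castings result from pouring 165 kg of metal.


Formula: Casting Yield = (W_good / W_total) * 100
Yield = (62 kg / 165 kg) * 100 = 37.5758%


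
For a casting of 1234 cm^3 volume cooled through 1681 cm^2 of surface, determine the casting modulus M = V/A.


Formula: Casting Modulus M = V / A
M = 1234 cm^3 / 1681 cm^2 = 0.7341 cm

Final answer: 0.7341 cm


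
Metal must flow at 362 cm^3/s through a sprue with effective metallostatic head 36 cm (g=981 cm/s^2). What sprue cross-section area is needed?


Formula: v = sqrt(2*g*h), A = Q/v
Velocity: v = sqrt(2 * 981 * 36) = sqrt(70632) = 265.7668 cm/s
Sprue area: A = Q / v = 362 / 265.7668 = 1.3621 cm^2


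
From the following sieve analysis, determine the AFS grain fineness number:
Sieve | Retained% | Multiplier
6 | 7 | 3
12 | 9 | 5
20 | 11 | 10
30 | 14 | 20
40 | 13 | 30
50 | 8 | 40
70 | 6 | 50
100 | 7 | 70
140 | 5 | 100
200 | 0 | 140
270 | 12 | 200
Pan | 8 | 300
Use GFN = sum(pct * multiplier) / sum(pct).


Formula: GFN = sum(pct * multiplier) / sum(pct)
sum(pct * multiplier) = 7256
sum(pct) = 100
GFN = 7256 / 100 = 72.56

Answer: 72.56


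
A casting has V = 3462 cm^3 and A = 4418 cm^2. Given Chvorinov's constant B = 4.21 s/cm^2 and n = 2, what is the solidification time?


Formula: t_s = B * (V/A)^n  (Chvorinov's rule, n=2)
Modulus M = V/A = 3462/4418 = 0.783612 cm
M^2 = 0.783612^2 = 0.614048 cm^2
t_s = 4.21 * 0.614048 = 2.5851 s

Answer: 2.5851 s


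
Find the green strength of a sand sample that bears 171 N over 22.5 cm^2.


Formula: Compressive Strength = Force / Area
Strength = 171 N / 22.5 cm^2 = 7.6000 N/cm^2

Final answer: 7.6000 N/cm^2


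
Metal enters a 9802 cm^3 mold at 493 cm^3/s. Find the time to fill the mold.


Formula: t_fill = V_mold / Q_flow
t = 9802 cm^3 / 493 cm^3/s = 19.8824 s

19.8824 s


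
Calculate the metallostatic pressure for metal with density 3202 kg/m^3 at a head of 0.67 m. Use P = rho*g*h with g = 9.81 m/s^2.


Formula: P = rho * g * h
rho * g = 3202 * 9.81 = 31411.62 N/m^3
P = 31411.62 * 0.67 = 21045.7854 Pa

21045.7854 Pa


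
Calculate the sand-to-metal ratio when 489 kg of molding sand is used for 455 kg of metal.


Formula: Sand-to-Metal Ratio = W_sand / W_metal
Ratio = 489 kg / 455 kg = 1.0747


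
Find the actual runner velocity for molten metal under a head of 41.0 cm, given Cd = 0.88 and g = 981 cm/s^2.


Formula: v = Cd * sqrt(2 * g * h)  (Torricelli with discharge coefficient)
2*g*h = 2 * 981 * 41.0 = 80442.0 cm^2/s^2
sqrt(80442.0) = 283.62299 cm/s
v = 0.88 * 283.62299 = 249.5882 cm/s

Final answer: 249.5882 cm/s


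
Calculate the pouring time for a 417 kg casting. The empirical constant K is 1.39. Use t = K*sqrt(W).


Formula: t = K * sqrt(W)
sqrt(W) = sqrt(417) = 20.42058
t = 1.39 * 20.42058 = 28.3846 s

Answer: 28.3846 s


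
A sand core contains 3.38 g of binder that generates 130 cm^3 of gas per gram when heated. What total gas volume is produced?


Formula: V_gas = W_binder * gas_evolution_rate
V = 3.38 g * 130 cm^3/g = 439.4000 cm^3

Final answer: 439.4000 cm^3


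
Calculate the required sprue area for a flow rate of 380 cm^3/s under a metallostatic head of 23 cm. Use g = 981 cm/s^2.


Formula: v = sqrt(2*g*h), A = Q/v
Velocity: v = sqrt(2 * 981 * 23) = sqrt(45126) = 212.4288 cm/s
Sprue area: A = Q / v = 380 / 212.4288 = 1.7888 cm^2

1.7888 cm^2


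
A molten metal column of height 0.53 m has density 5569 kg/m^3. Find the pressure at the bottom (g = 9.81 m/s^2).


Formula: P = rho * g * h
rho * g = 5569 * 9.81 = 54631.89 N/m^3
P = 54631.89 * 0.53 = 28954.9017 Pa

Answer: 28954.9017 Pa


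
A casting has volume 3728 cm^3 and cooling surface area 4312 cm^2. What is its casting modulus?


Formula: Casting Modulus M = V / A
M = 3728 cm^3 / 4312 cm^2 = 0.8646 cm

0.8646 cm


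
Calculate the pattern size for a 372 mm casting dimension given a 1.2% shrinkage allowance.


Formula: L_pattern = L_casting * (1 + shrinkage_rate/100)
Shrinkage factor = 1 + 1.2/100 = 1.012
L_pattern = 372 mm * 1.012 = 376.4640 mm


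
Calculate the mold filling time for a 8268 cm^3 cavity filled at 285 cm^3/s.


Formula: t_fill = V_mold / Q_flow
t = 8268 cm^3 / 285 cm^3/s = 29.0105 s

Answer: 29.0105 s


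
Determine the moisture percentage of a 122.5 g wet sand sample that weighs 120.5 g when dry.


Formula: MC = (W_wet - W_dry) / W_wet * 100
Water mass = 122.5 - 120.5 = 2.0 g
MC = 2.0 / 122.5 * 100 = 1.6327%

Final answer: 1.6327%


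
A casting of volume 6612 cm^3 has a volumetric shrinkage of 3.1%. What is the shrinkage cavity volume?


Formula: V_shrink = V_casting * shrinkage_pct / 100
V_shrink = 6612 cm^3 * 3.1 / 100 = 204.9720 cm^3

Final answer: 204.9720 cm^3


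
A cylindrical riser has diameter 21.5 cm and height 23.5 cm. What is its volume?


Formula: V = pi * (D/2)^2 * H  (cylinder volume)
Radius = D/2 = 21.5/2 = 10.75 cm
V = pi * 10.75^2 * 23.5 = 8531.6821 cm^3

8531.6821 cm^3


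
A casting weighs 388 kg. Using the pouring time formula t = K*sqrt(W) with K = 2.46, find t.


Formula: t = K * sqrt(W)
sqrt(W) = sqrt(388) = 19.69772
t = 2.46 * 19.69772 = 48.4564 s

Answer: 48.4564 s


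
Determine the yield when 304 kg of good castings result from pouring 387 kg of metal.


Formula: Casting Yield = (W_good / W_total) * 100
Yield = (304 kg / 387 kg) * 100 = 78.5530%

Final answer: 78.5530%


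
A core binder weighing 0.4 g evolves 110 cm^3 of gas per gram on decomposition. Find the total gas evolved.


Formula: V_gas = W_binder * gas_evolution_rate
V = 0.4 g * 110 cm^3/g = 44.0000 cm^3

44.0000 cm^3


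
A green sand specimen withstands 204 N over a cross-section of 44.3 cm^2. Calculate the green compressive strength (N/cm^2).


Formula: Compressive Strength = Force / Area
Strength = 204 N / 44.3 cm^2 = 4.6050 N/cm^2

Answer: 4.6050 N/cm^2


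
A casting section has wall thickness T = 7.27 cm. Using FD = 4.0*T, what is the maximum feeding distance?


Formula: FD = 4.0 * T  (riser feeding-distance rule)
FD = 4.0 * 7.27 cm = 29.0800 cm

Final answer: 29.0800 cm


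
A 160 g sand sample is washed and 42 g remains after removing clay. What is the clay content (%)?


Formula: Clay% = (W_total - W_washed) / W_total * 100
Clay mass = 160 - 42 = 118 g
Clay% = 118 / 160 * 100 = 73.7500%

73.7500%


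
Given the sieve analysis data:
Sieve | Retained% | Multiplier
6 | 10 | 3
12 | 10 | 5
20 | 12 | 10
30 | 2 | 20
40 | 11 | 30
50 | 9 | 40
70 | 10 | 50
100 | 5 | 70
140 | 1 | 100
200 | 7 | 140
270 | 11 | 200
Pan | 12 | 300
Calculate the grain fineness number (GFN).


Formula: GFN = sum(pct * multiplier) / sum(pct)
sum(pct * multiplier) = 8660
sum(pct) = 100
GFN = 8660 / 100 = 86.60

Answer: 86.60


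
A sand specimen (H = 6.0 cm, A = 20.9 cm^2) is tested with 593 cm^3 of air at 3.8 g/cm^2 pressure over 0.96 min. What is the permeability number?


Formula: Permeability Number P = (V * H) / (p * A * t)
Numerator: V * H = 593 * 6.0 = 3558.0
Denominator: p * A * t = 3.8 * 20.9 * 0.96 = 76.2432
P = 3558.0 / 76.2432 = 46.6665

Answer: 46.6665


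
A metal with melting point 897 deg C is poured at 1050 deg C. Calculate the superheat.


Formula: Superheat = T_pour - T_melt
Superheat = 1050 - 897 = 153 deg C

Final answer: 153 deg C


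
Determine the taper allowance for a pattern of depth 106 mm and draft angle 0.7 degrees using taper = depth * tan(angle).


Formula: taper = depth * tan(draft_angle)
tan(0.7 deg) = 0.0122179
taper = 106 mm * 0.0122179 = 1.2951 mm

Final answer: 1.2951 mm


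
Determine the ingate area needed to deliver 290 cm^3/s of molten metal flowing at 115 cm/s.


Formula: A_ingate = Q / v  (continuity equation)
A = 290 cm^3/s / 115 cm/s = 2.5217 cm^2


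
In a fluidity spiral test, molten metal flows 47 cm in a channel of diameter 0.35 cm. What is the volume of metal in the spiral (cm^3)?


Formula: V = pi * (d/2)^2 * L  (cylinder volume)
Radius = 0.35/2 = 0.175 cm
V = pi * 0.175^2 * 47 = 4.5219 cm^3

Answer: 4.5219 cm^3


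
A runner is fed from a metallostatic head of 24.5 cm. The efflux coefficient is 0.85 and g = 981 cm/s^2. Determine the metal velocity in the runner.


Formula: v = Cd * sqrt(2 * g * h)  (Torricelli with discharge coefficient)
2*g*h = 2 * 981 * 24.5 = 48069.0 cm^2/s^2
sqrt(48069.0) = 219.24644 cm/s
v = 0.85 * 219.24644 = 186.3595 cm/s

Final answer: 186.3595 cm/s


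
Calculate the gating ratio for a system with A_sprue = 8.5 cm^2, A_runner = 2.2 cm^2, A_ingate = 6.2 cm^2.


Sprue:Runner:Ingate = 1 : 2.2/8.5 : 6.2/8.5 = 1:0.26:0.73

1:0.26:0.73


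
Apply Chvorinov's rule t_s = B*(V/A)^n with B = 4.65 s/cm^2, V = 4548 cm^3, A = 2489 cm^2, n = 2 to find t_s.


Formula: t_s = B * (V/A)^n  (Chvorinov's rule, n=2)
Modulus M = V/A = 4548/2489 = 1.827240 cm
M^2 = 1.827240^2 = 3.338806 cm^2
t_s = 4.65 * 3.338806 = 15.5254 s

15.5254 s


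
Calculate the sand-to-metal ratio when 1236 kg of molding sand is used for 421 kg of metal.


Formula: Sand-to-Metal Ratio = W_sand / W_metal
Ratio = 1236 kg / 421 kg = 2.9359

2.9359


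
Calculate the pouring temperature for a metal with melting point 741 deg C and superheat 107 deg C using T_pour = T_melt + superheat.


Formula: T_pour = T_melt + Superheat
T_pour = 741 + 107 = 848 deg C

848 deg C


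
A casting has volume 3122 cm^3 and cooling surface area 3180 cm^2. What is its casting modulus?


Formula: Casting Modulus M = V / A
M = 3122 cm^3 / 3180 cm^2 = 0.9818 cm

Final answer: 0.9818 cm


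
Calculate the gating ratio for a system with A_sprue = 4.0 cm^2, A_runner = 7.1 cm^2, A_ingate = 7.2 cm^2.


Sprue:Runner:Ingate = 1 : 7.1/4.0 : 7.2/4.0 = 1:1.78:1.80

1:1.78:1.80


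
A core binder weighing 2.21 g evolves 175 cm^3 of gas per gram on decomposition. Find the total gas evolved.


Formula: V_gas = W_binder * gas_evolution_rate
V = 2.21 g * 175 cm^3/g = 386.7500 cm^3

386.7500 cm^3


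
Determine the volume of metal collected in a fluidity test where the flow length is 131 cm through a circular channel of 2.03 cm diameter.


Formula: V = pi * (d/2)^2 * L  (cylinder volume)
Radius = 2.03/2 = 1.015 cm
V = pi * 1.015^2 * 131 = 423.9877 cm^3

Final answer: 423.9877 cm^3


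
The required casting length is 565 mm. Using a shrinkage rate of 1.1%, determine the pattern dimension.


Formula: L_pattern = L_casting * (1 + shrinkage_rate/100)
Shrinkage factor = 1 + 1.1/100 = 1.011
L_pattern = 565 mm * 1.011 = 571.2150 mm

Final answer: 571.2150 mm


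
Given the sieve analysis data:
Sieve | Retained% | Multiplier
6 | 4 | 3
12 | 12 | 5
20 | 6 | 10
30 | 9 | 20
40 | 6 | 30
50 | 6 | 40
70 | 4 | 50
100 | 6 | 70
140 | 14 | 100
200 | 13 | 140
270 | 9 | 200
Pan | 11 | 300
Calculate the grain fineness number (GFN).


Formula: GFN = sum(pct * multiplier) / sum(pct)
sum(pct * multiplier) = 9672
sum(pct) = 100
GFN = 9672 / 100 = 96.72

96.72


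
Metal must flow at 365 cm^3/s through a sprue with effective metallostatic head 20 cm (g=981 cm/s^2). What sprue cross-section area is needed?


Formula: v = sqrt(2*g*h), A = Q/v
Velocity: v = sqrt(2 * 981 * 20) = sqrt(39240) = 198.0909 cm/s
Sprue area: A = Q / v = 365 / 198.0909 = 1.8426 cm^2

Answer: 1.8426 cm^2


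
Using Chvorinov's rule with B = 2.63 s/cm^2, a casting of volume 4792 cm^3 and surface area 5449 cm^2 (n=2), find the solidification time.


Formula: t_s = B * (V/A)^n  (Chvorinov's rule, n=2)
Modulus M = V/A = 4792/5449 = 0.879427 cm
M^2 = 0.879427^2 = 0.773392 cm^2
t_s = 2.63 * 0.773392 = 2.0340 s

2.0340 s


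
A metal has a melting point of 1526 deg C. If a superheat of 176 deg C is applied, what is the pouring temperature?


Formula: T_pour = T_melt + Superheat
T_pour = 1526 + 176 = 1702 deg C


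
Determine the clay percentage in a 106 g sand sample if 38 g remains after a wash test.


Formula: Clay% = (W_total - W_washed) / W_total * 100
Clay mass = 106 - 38 = 68 g
Clay% = 68 / 106 * 100 = 64.1509%


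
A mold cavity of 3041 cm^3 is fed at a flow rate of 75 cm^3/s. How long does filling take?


Formula: t_fill = V_mold / Q_flow
t = 3041 cm^3 / 75 cm^3/s = 40.5467 s

40.5467 s


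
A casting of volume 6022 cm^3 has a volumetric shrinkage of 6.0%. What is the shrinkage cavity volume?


Formula: V_shrink = V_casting * shrinkage_pct / 100
V_shrink = 6022 cm^3 * 6.0 / 100 = 361.3200 cm^3

Answer: 361.3200 cm^3


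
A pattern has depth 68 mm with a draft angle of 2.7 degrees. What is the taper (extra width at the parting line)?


Formula: taper = depth * tan(draft_angle)
tan(2.7 deg) = 0.0471588
taper = 68 mm * 0.0471588 = 3.2068 mm


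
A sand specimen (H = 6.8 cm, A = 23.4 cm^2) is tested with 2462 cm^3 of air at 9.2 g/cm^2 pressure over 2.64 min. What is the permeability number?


Formula: Permeability Number P = (V * H) / (p * A * t)
Numerator: V * H = 2462 * 6.8 = 16741.6
Denominator: p * A * t = 9.2 * 23.4 * 2.64 = 568.3392
P = 16741.6 / 568.3392 = 29.4571

Answer: 29.4571


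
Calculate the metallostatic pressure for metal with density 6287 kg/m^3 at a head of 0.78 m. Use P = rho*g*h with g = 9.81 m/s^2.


Formula: P = rho * g * h
rho * g = 6287 * 9.81 = 61675.47 N/m^3
P = 61675.47 * 0.78 = 48106.8666 Pa

Final answer: 48106.8666 Pa


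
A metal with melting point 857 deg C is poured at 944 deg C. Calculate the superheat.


Formula: Superheat = T_pour - T_melt
Superheat = 944 - 857 = 87 deg C

Answer: 87 deg C


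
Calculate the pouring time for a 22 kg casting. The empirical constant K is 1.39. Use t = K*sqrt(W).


Formula: t = K * sqrt(W)
sqrt(W) = sqrt(22) = 4.69042
t = 1.39 * 4.69042 = 6.5197 s


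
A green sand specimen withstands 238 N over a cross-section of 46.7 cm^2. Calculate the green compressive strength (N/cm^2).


Formula: Compressive Strength = Force / Area
Strength = 238 N / 46.7 cm^2 = 5.0964 N/cm^2

5.0964 N/cm^2


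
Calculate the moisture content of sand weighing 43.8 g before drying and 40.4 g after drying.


Formula: MC = (W_wet - W_dry) / W_wet * 100
Water mass = 43.8 - 40.4 = 3.4 g
MC = 3.4 / 43.8 * 100 = 7.7626%


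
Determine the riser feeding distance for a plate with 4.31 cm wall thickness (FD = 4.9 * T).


Formula: FD = 4.9 * T  (riser feeding-distance rule)
FD = 4.9 * 4.31 cm = 21.1190 cm

21.1190 cm


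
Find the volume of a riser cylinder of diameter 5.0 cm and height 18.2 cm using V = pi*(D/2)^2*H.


Formula: V = pi * (D/2)^2 * H  (cylinder volume)
Radius = D/2 = 5.0/2 = 2.5 cm
V = pi * 2.5^2 * 18.2 = 357.3562 cm^3


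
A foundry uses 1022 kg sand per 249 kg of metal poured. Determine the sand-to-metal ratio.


Formula: Sand-to-Metal Ratio = W_sand / W_metal
Ratio = 1022 kg / 249 kg = 4.1044

Answer: 4.1044


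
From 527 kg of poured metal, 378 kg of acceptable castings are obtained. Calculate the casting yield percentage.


Formula: Casting Yield = (W_good / W_total) * 100
Yield = (378 kg / 527 kg) * 100 = 71.7268%

Final answer: 71.7268%


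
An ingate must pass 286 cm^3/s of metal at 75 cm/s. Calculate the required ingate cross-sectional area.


Formula: A_ingate = Q / v  (continuity equation)
A = 286 cm^3/s / 75 cm/s = 3.8133 cm^2

Answer: 3.8133 cm^2


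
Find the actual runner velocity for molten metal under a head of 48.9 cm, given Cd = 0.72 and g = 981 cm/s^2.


Formula: v = Cd * sqrt(2 * g * h)  (Torricelli with discharge coefficient)
2*g*h = 2 * 981 * 48.9 = 95941.8 cm^2/s^2
sqrt(95941.8) = 309.74473 cm/s
v = 0.72 * 309.74473 = 223.0162 cm/s
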